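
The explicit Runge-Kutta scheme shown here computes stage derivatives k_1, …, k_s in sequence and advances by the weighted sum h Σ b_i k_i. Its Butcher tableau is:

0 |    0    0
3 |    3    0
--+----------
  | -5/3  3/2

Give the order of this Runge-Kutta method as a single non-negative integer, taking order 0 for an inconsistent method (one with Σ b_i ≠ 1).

0

b = (-5/3, 3/2)
c = (0, 3)
Σ b_i: (-5/3)·1 + 3/2·1 = -1/6 ≠ 1 ⇒ order 0.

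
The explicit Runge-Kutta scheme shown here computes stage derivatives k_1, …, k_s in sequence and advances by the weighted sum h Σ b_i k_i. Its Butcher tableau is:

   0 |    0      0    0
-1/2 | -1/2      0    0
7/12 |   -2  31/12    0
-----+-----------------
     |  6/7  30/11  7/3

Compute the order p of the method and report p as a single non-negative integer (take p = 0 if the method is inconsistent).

b = (6/7, 30/11, 7/3)
c = (0, -1/2, 7/12)
Ac = (0, 0, -31/24)
Σ b_i: 6/7·1 + 30/11·1 + 7/3·1 = 1367/231 ≠ 1 ⇒ order 0.

0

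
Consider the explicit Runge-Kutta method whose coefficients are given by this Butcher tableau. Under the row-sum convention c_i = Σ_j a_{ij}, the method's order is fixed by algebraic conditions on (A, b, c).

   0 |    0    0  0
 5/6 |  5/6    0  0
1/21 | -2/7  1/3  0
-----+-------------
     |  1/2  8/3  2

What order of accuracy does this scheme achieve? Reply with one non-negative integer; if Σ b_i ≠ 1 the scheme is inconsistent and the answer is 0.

b = (1/2, 8/3, 2)
c = (0, 5/6, 1/21)
Ac = (0, 0, 5/18)
Σ b_i: 1/2·1 + 8/3·1 + 2·1 = 31/6 ≠ 1 ⇒ order 0.

0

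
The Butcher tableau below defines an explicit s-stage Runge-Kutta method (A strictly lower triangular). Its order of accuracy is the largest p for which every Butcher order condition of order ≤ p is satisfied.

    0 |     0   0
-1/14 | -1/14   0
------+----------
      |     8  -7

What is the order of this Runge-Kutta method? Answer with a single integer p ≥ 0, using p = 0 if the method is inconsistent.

b = (8, -7)
c = (0, -1/14)
Σ b_i: 8·1 + (-7)·1 = 1 ✓
b·c: (-7)·(-1/14) = 1/2 ✓; 2 stages ⇒ order 2.

2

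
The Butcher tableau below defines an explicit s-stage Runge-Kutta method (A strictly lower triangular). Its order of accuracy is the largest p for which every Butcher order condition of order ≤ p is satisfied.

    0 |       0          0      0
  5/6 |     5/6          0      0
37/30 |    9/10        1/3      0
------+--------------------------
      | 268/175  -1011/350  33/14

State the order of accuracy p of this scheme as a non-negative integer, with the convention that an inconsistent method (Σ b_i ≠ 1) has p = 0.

b = (268/175, -1011/350, 33/14)
c = (0, 5/6, 37/30)
Ac = (0, 0, 5/18)
Σ b_i: 268/175·1 + (-1011/350)·1 + 33/14·1 = 1 ✓
b·c: (-1011/350)·5/6 + 33/14·37/30 = 1/2 ✓
b·c²: (-1011/350)·25/36 + 33/14·1369/900 = 3317/2100 ≠ 1/3 ⇒ order 2.
b·Ac: 33/14·5/18 = 55/84 ≠ 1/6

2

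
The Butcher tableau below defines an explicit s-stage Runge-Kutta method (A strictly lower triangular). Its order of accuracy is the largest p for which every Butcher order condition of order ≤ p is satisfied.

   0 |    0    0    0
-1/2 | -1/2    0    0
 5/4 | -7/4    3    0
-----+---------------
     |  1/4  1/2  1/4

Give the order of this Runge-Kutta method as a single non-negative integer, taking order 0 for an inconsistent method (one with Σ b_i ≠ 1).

b = (1/4, 1/2, 1/4)
c = (0, -1/2, 5/4)
Ac = (0, 0, -3/2)
Σ b_i: 1/4·1 + 1/2·1 + 1/4·1 = 1 ✓
b·c: 1/2·(-1/2) + 1/4·5/4 = 1/16 ≠ 1/2 ⇒ order 1.

1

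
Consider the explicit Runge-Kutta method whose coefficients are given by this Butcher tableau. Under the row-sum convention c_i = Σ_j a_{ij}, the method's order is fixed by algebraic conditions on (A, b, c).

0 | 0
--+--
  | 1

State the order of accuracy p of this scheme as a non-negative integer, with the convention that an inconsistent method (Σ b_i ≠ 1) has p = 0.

1

b = (1)
c = (0)
Σ b_i: 1·1 = 1 ✓; 1 stage ⇒ order 1.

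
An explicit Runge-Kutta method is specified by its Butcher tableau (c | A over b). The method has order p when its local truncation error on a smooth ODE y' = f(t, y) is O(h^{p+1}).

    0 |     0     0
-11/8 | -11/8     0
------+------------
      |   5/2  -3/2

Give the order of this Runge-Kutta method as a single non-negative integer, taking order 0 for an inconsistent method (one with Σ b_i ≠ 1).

b = (5/2, -3/2)
c = (0, -11/8)
Σ b_i: 5/2·1 + (-3/2)·1 = 1 ✓
b·c: (-3/2)·(-11/8) = 33/16 ≠ 1/2 ⇒ order 1.

1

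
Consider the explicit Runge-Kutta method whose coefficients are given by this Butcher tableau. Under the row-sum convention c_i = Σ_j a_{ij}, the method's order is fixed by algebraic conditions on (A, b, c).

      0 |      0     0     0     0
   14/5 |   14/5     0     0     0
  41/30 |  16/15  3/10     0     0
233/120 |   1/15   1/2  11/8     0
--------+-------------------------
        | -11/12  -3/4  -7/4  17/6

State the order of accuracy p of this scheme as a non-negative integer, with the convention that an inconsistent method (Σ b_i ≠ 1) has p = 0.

b = (-11/12, -3/4, -7/4, 17/6)
c = (0, 14/5, 41/30, 233/120)
Ac = (0, 0, 21/25, 787/240)
Σ b_i: (-11/12)·1 + (-3/4)·1 + (-7/4)·1 + 17/6·1 = -7/12 ≠ 1 ⇒ order 0.

0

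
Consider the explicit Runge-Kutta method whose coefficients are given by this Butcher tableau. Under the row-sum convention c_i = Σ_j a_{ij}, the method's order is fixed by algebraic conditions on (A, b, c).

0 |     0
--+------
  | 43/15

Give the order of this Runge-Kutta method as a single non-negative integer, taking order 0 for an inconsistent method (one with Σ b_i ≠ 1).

0

b = (43/15)
c = (0)
Σ b_i: 43/15·1 = 43/15 ≠ 1 ⇒ order 0.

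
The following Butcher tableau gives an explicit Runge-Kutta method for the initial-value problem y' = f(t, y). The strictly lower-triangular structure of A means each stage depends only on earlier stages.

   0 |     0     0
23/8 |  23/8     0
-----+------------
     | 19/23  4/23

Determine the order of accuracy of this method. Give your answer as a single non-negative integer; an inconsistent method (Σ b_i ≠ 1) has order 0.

b = (19/23, 4/23)
c = (0, 23/8)
Σ b_i: 19/23·1 + 4/23·1 = 1 ✓
b·c: 4/23·23/8 = 1/2 ✓; 2 stages ⇒ order 2.

2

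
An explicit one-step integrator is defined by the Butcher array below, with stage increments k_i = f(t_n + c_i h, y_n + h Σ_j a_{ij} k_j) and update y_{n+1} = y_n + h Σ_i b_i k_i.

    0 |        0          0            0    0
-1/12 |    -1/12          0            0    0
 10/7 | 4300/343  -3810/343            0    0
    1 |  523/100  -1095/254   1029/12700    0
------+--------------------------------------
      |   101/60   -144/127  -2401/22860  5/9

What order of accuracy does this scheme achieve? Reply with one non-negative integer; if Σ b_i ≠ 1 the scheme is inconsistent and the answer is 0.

4

b = (101/60, -144/127, -2401/22860, 5/9)
c = (0, -1/12, 10/7, 1)
Ac = (0, 0, 635/686, 19/40)
Σ b_i: 101/60·1 + (-144/127)·1 + (-2401/22860)·1 + 5/9·1 = 1 ✓
b·c: (-144/127)·(-1/12) + (-2401/22860)·10/7 + 5/9·1 = 1/2 ✓
b·c²: (-144/127)·1/144 + (-2401/22860)·100/49 + 5/9·1 = 1/3 ✓
b·Ac: (-2401/22860)·635/686 + 5/9·19/40 = 1/6 ✓
b·c³: (-144/127)·(-1/1728) + (-2401/22860)·1000/343 + 5/9·1 = 1/4 ✓
b·(c∘Ac): (-2401/22860)·3175/2401 + 5/9·19/40 = 1/8 ✓
b·Ac²: (-2401/22860)·(-635/8232) + 5/9·13/96 = 1/12 ✓
b·A²c: 5/9·3/40 = 1/24 ✓; 4 stages ⇒ order 4.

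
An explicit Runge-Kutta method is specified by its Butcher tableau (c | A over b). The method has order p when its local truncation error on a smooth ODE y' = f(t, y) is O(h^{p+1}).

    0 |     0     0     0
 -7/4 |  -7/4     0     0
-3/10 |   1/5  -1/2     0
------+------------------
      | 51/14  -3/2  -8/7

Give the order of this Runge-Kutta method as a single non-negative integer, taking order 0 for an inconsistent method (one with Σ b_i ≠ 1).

1

b = (51/14, -3/2, -8/7)
c = (0, -7/4, -3/10)
Ac = (0, 0, 7/8)
Σ b_i: 51/14·1 + (-3/2)·1 + (-8/7)·1 = 1 ✓
b·c: (-3/2)·(-7/4) + (-8/7)·(-3/10) = 831/280 ≠ 1/2 ⇒ order 1.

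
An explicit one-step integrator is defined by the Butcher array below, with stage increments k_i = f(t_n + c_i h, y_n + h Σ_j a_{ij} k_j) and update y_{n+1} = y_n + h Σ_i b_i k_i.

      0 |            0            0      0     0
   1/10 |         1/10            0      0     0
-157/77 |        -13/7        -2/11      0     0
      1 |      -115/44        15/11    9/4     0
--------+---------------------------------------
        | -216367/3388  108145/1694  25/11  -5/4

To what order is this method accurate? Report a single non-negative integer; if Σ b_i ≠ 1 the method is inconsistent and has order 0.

b = (-216367/3388, 108145/1694, 25/11, -5/4)
c = (0, 1/10, -157/77, 1)
Ac = (0, 0, -1/55, -1371/308)
Σ b_i: (-216367/3388)·1 + 108145/1694·1 + 25/11·1 + (-5/4)·1 = 1 ✓
b·c: 108145/1694·1/10 + 25/11·(-157/77) + (-5/4)·1 = 1/2 ✓
b·c²: 108145/1694·1/100 + 25/11·24649/5929 + (-5/4)·1 = 23053483/2608760 ≠ 1/3 ⇒ order 2.
b·Ac: 25/11·(-1/55) + (-5/4)·(-1371/308) = 74845/13552 ≠ 1/6

2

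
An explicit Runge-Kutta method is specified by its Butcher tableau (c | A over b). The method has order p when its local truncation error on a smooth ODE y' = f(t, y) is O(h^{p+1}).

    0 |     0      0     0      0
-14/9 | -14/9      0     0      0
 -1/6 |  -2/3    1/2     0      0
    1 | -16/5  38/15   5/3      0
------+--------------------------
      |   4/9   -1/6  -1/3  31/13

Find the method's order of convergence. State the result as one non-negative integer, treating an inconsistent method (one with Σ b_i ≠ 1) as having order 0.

0

b = (4/9, -1/6, -1/3, 31/13)
c = (0, -14/9, -1/6, 1)
Ac = (0, 0, -7/9, -1139/270)
Σ b_i: 4/9·1 + (-1/6)·1 + (-1/3)·1 + 31/13·1 = 545/234 ≠ 1 ⇒ order 0.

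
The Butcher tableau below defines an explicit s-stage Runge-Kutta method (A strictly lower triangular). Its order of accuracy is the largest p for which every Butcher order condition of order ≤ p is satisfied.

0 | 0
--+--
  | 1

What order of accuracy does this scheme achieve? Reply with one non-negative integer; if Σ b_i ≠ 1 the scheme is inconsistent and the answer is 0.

1

b = (1)
c = (0)
Σ b_i: 1·1 = 1 ✓; 1 stage ⇒ order 1.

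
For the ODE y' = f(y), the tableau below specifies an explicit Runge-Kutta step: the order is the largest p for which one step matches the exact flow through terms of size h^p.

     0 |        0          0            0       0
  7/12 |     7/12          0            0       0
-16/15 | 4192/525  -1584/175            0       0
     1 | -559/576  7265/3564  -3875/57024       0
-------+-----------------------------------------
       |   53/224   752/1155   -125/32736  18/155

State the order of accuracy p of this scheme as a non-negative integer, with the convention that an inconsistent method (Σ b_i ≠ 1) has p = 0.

4

b = (53/224, 752/1155, -125/32736, 18/155)
c = (0, 7/12, -16/15, 1)
Ac = (0, 0, -132/25, 545/432)
Σ b_i: 53/224·1 + 752/1155·1 + (-125/32736)·1 + 18/155·1 = 1 ✓
b·c: 752/1155·7/12 + (-125/32736)·(-16/15) + 18/155·1 = 1/2 ✓
b·c²: 752/1155·49/144 + (-125/32736)·256/225 + 18/155·1 = 1/3 ✓
b·Ac: (-125/32736)·(-132/25) + 18/155·545/432 = 1/6 ✓
b·c³: 752/1155·343/1728 + (-125/32736)·(-4096/3375) + 18/155·1 = 1/4 ✓
b·(c∘Ac): (-125/32736)·704/125 + 18/155·545/432 = 1/8 ✓
b·Ac²: (-125/32736)·(-77/25) + 18/155·355/576 = 1/12 ✓
b·A²c: 18/155·155/432 = 1/24 ✓; 4 stages ⇒ order 4.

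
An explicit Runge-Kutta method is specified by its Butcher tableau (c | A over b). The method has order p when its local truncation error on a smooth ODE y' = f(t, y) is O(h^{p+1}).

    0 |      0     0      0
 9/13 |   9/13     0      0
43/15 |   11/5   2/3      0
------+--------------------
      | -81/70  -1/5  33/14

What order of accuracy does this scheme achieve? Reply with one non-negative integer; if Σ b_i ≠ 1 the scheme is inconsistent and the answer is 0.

b = (-81/70, -1/5, 33/14)
c = (0, 9/13, 43/15)
Ac = (0, 0, 6/13)
Σ b_i: (-81/70)·1 + (-1/5)·1 + 33/14·1 = 1 ✓
b·c: (-1/5)·9/13 + 33/14·43/15 = 6023/910 ≠ 1/2 ⇒ order 1.

1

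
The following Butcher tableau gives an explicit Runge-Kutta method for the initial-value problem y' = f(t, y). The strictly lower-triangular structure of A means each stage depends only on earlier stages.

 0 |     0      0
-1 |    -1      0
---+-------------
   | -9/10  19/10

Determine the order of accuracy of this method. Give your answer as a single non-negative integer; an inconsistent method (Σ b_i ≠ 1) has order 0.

1

b = (-9/10, 19/10)
c = (0, -1)
Σ b_i: (-9/10)·1 + 19/10·1 = 1 ✓
b·c: 19/10·(-1) = -19/10 ≠ 1/2 ⇒ order 1.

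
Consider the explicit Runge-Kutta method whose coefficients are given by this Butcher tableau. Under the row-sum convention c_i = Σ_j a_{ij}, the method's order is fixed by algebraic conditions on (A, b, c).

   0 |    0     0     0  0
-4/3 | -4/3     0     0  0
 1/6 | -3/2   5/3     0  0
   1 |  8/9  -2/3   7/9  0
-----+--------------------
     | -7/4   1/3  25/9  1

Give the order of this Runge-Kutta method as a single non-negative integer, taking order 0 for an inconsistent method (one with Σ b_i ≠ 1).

0

b = (-7/4, 1/3, 25/9, 1)
c = (0, -4/3, 1/6, 1)
Ac = (0, 0, -20/9, 55/54)
Σ b_i: (-7/4)·1 + 1/3·1 + 25/9·1 + 1·1 = 85/36 ≠ 1 ⇒ order 0.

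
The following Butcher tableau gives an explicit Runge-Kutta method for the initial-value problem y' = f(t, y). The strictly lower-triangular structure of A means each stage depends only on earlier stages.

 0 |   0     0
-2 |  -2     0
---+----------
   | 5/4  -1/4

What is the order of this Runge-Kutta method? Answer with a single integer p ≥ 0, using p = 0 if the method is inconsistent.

b = (5/4, -1/4)
c = (0, -2)
Σ b_i: 5/4·1 + (-1/4)·1 = 1 ✓
b·c: (-1/4)·(-2) = 1/2 ✓; 2 stages ⇒ order 2.

2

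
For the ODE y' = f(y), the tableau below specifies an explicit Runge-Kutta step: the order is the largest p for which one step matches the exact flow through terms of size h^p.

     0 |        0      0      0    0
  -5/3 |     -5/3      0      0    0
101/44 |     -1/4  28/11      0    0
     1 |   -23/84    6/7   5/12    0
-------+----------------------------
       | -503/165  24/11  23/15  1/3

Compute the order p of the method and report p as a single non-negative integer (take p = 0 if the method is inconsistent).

b = (-503/165, 24/11, 23/15, 1/3)
c = (0, -5/3, 101/44, 1)
Ac = (0, 0, -140/33, -1745/3696)
Σ b_i: (-503/165)·1 + 24/11·1 + 23/15·1 + 1/3·1 = 1 ✓
b·c: 24/11·(-5/3) + 23/15·101/44 + 1/3·1 = 13/60 ≠ 1/2 ⇒ order 1.

1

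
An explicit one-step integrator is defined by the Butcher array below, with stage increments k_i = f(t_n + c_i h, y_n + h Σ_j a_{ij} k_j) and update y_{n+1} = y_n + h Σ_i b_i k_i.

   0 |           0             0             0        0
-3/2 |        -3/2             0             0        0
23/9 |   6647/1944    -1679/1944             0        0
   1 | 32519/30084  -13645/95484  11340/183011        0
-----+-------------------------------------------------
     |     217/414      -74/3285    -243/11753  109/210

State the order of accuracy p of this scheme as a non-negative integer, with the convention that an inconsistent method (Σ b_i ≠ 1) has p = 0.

b = (217/414, -74/3285, -243/11753, 109/210)
c = (0, -3/2, 23/9, 1)
Ac = (0, 0, 1679/1296, 325/872)
Σ b_i: 217/414·1 + (-74/3285)·1 + (-243/11753)·1 + 109/210·1 = 1 ✓
b·c: (-74/3285)·(-3/2) + (-243/11753)·23/9 + 109/210·1 = 1/2 ✓
b·c²: (-74/3285)·9/4 + (-243/11753)·529/81 + 109/210·1 = 1/3 ✓
b·Ac: (-243/11753)·1679/1296 + 109/210·325/872 = 1/6 ✓
b·c³: (-74/3285)·(-27/8) + (-243/11753)·12167/729 + 109/210·1 = 1/4 ✓
b·(c∘Ac): (-243/11753)·38617/11664 + 109/210·325/872 = 1/8 ✓
b·Ac²: (-243/11753)·(-1679/864) + 109/210·145/1744 = 1/12 ✓
b·A²c: 109/210·35/436 = 1/24 ✓; 4 stages ⇒ order 4.

4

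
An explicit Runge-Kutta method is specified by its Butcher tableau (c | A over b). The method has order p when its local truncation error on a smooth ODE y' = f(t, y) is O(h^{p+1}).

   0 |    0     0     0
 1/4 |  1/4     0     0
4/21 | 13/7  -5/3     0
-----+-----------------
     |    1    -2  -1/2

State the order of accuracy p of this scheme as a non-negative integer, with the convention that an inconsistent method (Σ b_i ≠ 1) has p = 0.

0

b = (1, -2, -1/2)
c = (0, 1/4, 4/21)
Ac = (0, 0, -5/12)
Σ b_i: 1·1 + (-2)·1 + (-1/2)·1 = -3/2 ≠ 1 ⇒ order 0.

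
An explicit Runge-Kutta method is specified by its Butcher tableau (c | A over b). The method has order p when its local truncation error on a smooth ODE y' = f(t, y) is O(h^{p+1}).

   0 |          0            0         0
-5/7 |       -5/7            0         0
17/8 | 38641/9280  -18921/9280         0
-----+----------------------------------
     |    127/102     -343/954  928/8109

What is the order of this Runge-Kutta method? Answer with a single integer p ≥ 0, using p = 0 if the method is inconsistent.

b = (127/102, -343/954, 928/8109)
c = (0, -5/7, 17/8)
Ac = (0, 0, 2703/1856)
Σ b_i: 127/102·1 + (-343/954)·1 + 928/8109·1 = 1 ✓
b·c: (-343/954)·(-5/7) + 928/8109·17/8 = 1/2 ✓
b·c²: (-343/954)·25/49 + 928/8109·289/64 = 1/3 ✓
b·Ac: 928/8109·2703/1856 = 1/6 ✓; 3 stages ⇒ order 3.

3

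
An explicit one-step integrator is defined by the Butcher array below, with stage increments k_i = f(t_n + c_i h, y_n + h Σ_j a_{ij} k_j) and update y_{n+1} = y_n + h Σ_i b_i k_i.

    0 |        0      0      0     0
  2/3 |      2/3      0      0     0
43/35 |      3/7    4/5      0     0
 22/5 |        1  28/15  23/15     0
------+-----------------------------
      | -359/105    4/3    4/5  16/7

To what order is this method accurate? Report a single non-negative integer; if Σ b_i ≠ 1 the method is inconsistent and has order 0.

1

b = (-359/105, 4/3, 4/5, 16/7)
c = (0, 2/3, 43/35, 22/5)
Ac = (0, 0, 8/15, 4927/1575)
Σ b_i: (-359/105)·1 + 4/3·1 + 4/5·1 + 16/7·1 = 1 ✓
b·c: 4/3·2/3 + 4/5·43/35 + 16/7·22/5 = 2684/225 ≠ 1/2 ⇒ order 1.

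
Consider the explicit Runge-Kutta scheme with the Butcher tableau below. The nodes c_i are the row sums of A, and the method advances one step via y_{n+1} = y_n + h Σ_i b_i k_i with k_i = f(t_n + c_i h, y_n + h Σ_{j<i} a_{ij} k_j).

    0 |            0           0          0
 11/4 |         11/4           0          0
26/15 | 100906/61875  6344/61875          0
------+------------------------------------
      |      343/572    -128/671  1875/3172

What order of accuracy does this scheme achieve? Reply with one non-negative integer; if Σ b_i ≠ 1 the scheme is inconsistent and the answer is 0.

b = (343/572, -128/671, 1875/3172)
c = (0, 11/4, 26/15)
Ac = (0, 0, 1586/5625)
Σ b_i: 343/572·1 + (-128/671)·1 + 1875/3172·1 = 1 ✓
b·c: (-128/671)·11/4 + 1875/3172·26/15 = 1/2 ✓
b·c²: (-128/671)·121/16 + 1875/3172·676/225 = 1/3 ✓
b·Ac: 1875/3172·1586/5625 = 1/6 ✓; 3 stages ⇒ order 3.

3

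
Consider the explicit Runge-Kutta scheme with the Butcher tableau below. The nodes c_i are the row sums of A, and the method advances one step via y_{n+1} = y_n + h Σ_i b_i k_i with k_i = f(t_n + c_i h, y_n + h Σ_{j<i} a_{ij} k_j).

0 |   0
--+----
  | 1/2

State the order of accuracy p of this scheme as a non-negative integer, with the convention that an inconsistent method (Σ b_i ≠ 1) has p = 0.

b = (1/2)
c = (0)
Σ b_i: 1/2·1 = 1/2 ≠ 1 ⇒ order 0.

0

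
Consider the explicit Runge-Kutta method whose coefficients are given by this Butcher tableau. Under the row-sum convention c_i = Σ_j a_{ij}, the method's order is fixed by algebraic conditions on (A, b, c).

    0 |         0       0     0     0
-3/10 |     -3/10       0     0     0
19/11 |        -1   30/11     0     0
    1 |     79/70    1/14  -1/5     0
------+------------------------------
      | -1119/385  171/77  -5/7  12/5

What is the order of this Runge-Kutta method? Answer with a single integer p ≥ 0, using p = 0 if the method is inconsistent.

2

b = (-1119/385, 171/77, -5/7, 12/5)
c = (0, -3/10, 19/11, 1)
Ac = (0, 0, -9/11, -113/308)
Σ b_i: (-1119/385)·1 + 171/77·1 + (-5/7)·1 + 12/5·1 = 1 ✓
b·c: 171/77·(-3/10) + (-5/7)·19/11 + 12/5·1 = 1/2 ✓
b·c²: 171/77·9/100 + (-5/7)·361/121 + 12/5·1 = 39709/84700 ≠ 1/3 ⇒ order 2.
b·Ac: (-5/7)·(-9/11) + 12/5·(-113/308) = -114/385 ≠ 1/6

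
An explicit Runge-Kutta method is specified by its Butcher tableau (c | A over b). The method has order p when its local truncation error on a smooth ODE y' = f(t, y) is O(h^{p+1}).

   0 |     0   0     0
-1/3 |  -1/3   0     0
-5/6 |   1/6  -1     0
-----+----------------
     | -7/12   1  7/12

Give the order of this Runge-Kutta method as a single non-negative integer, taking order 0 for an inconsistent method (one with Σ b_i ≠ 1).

b = (-7/12, 1, 7/12)
c = (0, -1/3, -5/6)
Ac = (0, 0, 1/3)
Σ b_i: (-7/12)·1 + 1·1 + 7/12·1 = 1 ✓
b·c: 1·(-1/3) + 7/12·(-5/6) = -59/72 ≠ 1/2 ⇒ order 1.

1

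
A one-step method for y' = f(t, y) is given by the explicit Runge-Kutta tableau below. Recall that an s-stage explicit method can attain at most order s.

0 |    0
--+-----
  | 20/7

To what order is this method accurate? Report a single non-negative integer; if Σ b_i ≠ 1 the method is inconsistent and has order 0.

b = (20/7)
c = (0)
Σ b_i: 20/7·1 = 20/7 ≠ 1 ⇒ order 0.

0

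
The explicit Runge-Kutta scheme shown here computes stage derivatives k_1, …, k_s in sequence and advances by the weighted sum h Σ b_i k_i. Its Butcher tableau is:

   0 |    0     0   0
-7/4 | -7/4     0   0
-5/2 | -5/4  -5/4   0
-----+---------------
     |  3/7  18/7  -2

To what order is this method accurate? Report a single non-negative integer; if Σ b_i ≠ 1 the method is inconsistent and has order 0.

2

b = (3/7, 18/7, -2)
c = (0, -7/4, -5/2)
Ac = (0, 0, 35/16)
Σ b_i: 3/7·1 + 18/7·1 + (-2)·1 = 1 ✓
b·c: 18/7·(-7/4) + (-2)·(-5/2) = 1/2 ✓
b·c²: 18/7·49/16 + (-2)·25/4 = -37/8 ≠ 1/3 ⇒ order 2.
b·Ac: (-2)·35/16 = -35/8 ≠ 1/6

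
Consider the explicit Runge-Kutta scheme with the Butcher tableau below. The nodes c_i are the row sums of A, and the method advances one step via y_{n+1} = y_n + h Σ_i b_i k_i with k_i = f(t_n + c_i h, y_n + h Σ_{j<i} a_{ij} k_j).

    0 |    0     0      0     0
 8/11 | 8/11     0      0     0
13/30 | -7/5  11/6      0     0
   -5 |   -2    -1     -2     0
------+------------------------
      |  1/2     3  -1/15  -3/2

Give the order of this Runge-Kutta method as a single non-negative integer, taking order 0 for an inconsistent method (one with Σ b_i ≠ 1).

b = (1/2, 3, -1/15, -3/2)
c = (0, 8/11, 13/30, -5)
Ac = (0, 0, 4/3, -263/165)
Σ b_i: 1/2·1 + 3·1 + (-1/15)·1 + (-3/2)·1 = 29/15 ≠ 1 ⇒ order 0.

0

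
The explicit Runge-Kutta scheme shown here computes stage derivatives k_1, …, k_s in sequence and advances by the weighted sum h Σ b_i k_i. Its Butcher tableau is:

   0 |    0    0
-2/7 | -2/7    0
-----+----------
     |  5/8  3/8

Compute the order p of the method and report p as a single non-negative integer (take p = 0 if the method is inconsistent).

1

b = (5/8, 3/8)
c = (0, -2/7)
Σ b_i: 5/8·1 + 3/8·1 = 1 ✓
b·c: 3/8·(-2/7) = -3/28 ≠ 1/2 ⇒ order 1.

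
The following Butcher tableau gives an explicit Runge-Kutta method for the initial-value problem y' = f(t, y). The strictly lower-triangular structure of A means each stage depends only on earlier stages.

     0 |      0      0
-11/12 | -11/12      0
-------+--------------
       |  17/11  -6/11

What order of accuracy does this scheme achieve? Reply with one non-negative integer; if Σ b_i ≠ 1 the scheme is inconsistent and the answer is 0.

b = (17/11, -6/11)
c = (0, -11/12)
Σ b_i: 17/11·1 + (-6/11)·1 = 1 ✓
b·c: (-6/11)·(-11/12) = 1/2 ✓; 2 stages ⇒ order 2.

2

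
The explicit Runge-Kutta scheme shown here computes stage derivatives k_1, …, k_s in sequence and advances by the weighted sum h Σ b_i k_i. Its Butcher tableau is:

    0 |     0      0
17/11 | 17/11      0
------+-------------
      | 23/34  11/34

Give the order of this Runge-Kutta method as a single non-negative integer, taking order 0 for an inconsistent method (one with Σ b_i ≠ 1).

b = (23/34, 11/34)
c = (0, 17/11)
Σ b_i: 23/34·1 + 11/34·1 = 1 ✓
b·c: 11/34·17/11 = 1/2 ✓; 2 stages ⇒ order 2.

2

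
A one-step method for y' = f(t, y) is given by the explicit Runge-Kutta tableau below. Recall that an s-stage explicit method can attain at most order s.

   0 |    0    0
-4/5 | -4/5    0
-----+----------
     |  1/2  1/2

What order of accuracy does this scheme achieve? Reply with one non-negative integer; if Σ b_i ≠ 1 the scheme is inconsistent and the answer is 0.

1

b = (1/2, 1/2)
c = (0, -4/5)
Σ b_i: 1/2·1 + 1/2·1 = 1 ✓
b·c: 1/2·(-4/5) = -2/5 ≠ 1/2 ⇒ order 1.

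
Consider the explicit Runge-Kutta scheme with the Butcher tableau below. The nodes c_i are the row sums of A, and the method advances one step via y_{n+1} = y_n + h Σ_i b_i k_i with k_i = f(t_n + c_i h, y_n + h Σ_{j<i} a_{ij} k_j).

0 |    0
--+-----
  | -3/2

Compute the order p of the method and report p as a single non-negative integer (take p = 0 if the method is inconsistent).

0

b = (-3/2)
c = (0)
Σ b_i: (-3/2)·1 = -3/2 ≠ 1 ⇒ order 0.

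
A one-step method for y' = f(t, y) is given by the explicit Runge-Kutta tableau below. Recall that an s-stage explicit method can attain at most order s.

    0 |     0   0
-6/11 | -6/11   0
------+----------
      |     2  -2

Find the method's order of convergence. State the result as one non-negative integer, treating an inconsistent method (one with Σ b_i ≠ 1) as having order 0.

b = (2, -2)
c = (0, -6/11)
Σ b_i: 2·1 + (-2)·1 = 0 ≠ 1 ⇒ order 0.

0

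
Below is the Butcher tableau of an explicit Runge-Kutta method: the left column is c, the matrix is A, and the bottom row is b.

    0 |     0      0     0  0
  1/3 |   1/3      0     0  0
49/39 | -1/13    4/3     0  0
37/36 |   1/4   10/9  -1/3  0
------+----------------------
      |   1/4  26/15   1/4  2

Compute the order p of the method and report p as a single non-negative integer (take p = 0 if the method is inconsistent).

0

b = (1/4, 26/15, 1/4, 2)
c = (0, 1/3, 49/39, 37/36)
Ac = (0, 0, 4/9, -17/351)
Σ b_i: 1/4·1 + 26/15·1 + 1/4·1 + 2·1 = 127/30 ≠ 1 ⇒ order 0.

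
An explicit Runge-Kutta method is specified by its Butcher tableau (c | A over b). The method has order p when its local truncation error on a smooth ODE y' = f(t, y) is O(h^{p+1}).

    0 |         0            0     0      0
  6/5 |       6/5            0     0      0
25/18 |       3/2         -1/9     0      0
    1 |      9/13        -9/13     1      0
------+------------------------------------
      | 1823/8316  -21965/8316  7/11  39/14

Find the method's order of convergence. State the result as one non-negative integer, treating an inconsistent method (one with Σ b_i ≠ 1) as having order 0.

b = (1823/8316, -21965/8316, 7/11, 39/14)
c = (0, 6/5, 25/18, 1)
Ac = (0, 0, -2/15, 653/1170)
Σ b_i: 1823/8316·1 + (-21965/8316)·1 + 7/11·1 + 39/14·1 = 1 ✓
b·c: (-21965/8316)·6/5 + 7/11·25/18 + 39/14·1 = 1/2 ✓
b·c²: (-21965/8316)·36/25 + 7/11·625/324 + 39/14·1 = 26171/124740 ≠ 1/3 ⇒ order 2.
b·Ac: 7/11·(-2/15) + 39/14·653/1170 = 6791/4620 ≠ 1/6

2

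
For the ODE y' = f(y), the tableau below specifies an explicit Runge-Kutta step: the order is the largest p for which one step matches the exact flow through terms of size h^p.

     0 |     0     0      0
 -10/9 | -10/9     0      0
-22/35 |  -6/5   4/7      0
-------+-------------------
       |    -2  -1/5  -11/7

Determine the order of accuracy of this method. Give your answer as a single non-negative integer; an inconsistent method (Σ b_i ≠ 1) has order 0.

b = (-2, -1/5, -11/7)
c = (0, -10/9, -22/35)
Ac = (0, 0, -40/63)
Σ b_i: (-2)·1 + (-1/5)·1 + (-11/7)·1 = -132/35 ≠ 1 ⇒ order 0.

0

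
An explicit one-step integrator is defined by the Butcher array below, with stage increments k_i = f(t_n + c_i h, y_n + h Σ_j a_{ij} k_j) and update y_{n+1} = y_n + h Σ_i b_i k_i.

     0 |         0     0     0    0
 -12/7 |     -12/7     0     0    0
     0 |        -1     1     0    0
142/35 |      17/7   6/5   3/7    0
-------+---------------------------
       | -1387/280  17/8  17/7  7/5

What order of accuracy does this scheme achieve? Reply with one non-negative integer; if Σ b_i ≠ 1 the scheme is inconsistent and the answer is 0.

1

b = (-1387/280, 17/8, 17/7, 7/5)
c = (0, -12/7, 0, 142/35)
Ac = (0, 0, -12/7, -72/35)
Σ b_i: (-1387/280)·1 + 17/8·1 + 17/7·1 + 7/5·1 = 1 ✓
b·c: 17/8·(-12/7) + 7/5·142/35 = 713/350 ≠ 1/2 ⇒ order 1.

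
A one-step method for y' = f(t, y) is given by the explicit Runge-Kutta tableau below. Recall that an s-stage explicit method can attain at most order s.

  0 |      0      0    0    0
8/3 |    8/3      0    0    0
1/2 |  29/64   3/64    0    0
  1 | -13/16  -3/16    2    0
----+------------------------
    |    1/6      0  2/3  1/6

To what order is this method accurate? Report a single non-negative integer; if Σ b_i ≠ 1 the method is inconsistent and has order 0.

4

b = (1/6, 0, 2/3, 1/6)
c = (0, 8/3, 1/2, 1)
Ac = (0, 0, 1/8, 1/2)
Σ b_i: 1/6·1 + 2/3·1 + 1/6·1 = 1 ✓
b·c: 2/3·1/2 + 1/6·1 = 1/2 ✓
b·c²: 2/3·1/4 + 1/6·1 = 1/3 ✓
b·Ac: 2/3·1/8 + 1/6·1/2 = 1/6 ✓
b·c³: 2/3·1/8 + 1/6·1 = 1/4 ✓
b·(c∘Ac): 2/3·1/16 + 1/6·1/2 = 1/8 ✓
b·Ac²: 2/3·1/3 + 1/6·(-5/6) = 1/12 ✓
b·A²c: 1/6·1/4 = 1/24 ✓; 4 stages ⇒ order 4.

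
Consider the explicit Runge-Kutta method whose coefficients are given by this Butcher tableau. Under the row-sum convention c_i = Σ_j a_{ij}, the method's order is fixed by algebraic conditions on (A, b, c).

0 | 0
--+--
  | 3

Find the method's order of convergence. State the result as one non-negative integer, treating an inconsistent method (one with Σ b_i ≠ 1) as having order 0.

b = (3)
c = (0)
Σ b_i: 3·1 = 3 ≠ 1 ⇒ order 0.

0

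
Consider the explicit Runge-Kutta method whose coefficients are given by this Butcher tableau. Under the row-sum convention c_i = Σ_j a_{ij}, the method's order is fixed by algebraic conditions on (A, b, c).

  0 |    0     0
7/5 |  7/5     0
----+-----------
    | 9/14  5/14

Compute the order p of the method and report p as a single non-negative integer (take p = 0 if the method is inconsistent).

b = (9/14, 5/14)
c = (0, 7/5)
Σ b_i: 9/14·1 + 5/14·1 = 1 ✓
b·c: 5/14·7/5 = 1/2 ✓; 2 stages ⇒ order 2.

2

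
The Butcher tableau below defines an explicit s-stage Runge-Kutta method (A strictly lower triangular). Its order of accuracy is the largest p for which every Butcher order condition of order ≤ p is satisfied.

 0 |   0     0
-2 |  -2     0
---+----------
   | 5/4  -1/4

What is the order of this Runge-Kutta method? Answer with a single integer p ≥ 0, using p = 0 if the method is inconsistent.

2

b = (5/4, -1/4)
c = (0, -2)
Σ b_i: 5/4·1 + (-1/4)·1 = 1 ✓
b·c: (-1/4)·(-2) = 1/2 ✓; 2 stages ⇒ order 2.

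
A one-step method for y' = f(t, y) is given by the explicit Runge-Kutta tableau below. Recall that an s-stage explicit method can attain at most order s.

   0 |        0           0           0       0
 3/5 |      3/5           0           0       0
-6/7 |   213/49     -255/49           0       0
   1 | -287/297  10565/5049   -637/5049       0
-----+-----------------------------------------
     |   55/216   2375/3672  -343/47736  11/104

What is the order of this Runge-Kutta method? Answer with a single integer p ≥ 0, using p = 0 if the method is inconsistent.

b = (55/216, 2375/3672, -343/47736, 11/104)
c = (0, 3/5, -6/7, 1)
Ac = (0, 0, -153/49, 15/11)
Σ b_i: 55/216·1 + 2375/3672·1 + (-343/47736)·1 + 11/104·1 = 1 ✓
b·c: 2375/3672·3/5 + (-343/47736)·(-6/7) + 11/104·1 = 1/2 ✓
b·c²: 2375/3672·9/25 + (-343/47736)·36/49 + 11/104·1 = 1/3 ✓
b·Ac: (-343/47736)·(-153/49) + 11/104·15/11 = 1/6 ✓
b·c³: 2375/3672·27/125 + (-343/47736)·(-216/343) + 11/104·1 = 1/4 ✓
b·(c∘Ac): (-343/47736)·918/343 + 11/104·15/11 = 1/8 ✓
b·Ac²: (-343/47736)·(-459/245) + 11/104·109/165 = 1/12 ✓
b·A²c: 11/104·13/33 = 1/24 ✓; 4 stages ⇒ order 4.

4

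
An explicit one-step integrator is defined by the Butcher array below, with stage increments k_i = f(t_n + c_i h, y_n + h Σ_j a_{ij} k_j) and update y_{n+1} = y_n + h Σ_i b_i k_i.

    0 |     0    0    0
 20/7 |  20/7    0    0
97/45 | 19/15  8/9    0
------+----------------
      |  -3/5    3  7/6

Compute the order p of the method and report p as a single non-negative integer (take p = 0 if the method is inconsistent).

b = (-3/5, 3, 7/6)
c = (0, 20/7, 97/45)
Ac = (0, 0, 160/63)
Σ b_i: (-3/5)·1 + 3·1 + 7/6·1 = 107/30 ≠ 1 ⇒ order 0.

0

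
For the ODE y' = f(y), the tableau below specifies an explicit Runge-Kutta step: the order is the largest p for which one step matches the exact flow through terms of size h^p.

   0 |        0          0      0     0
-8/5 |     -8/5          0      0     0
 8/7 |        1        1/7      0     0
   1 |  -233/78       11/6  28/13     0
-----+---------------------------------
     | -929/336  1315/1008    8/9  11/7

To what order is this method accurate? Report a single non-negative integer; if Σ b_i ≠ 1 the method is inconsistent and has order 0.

2

b = (-929/336, 1315/1008, 8/9, 11/7)
c = (0, -8/5, 8/7, 1)
Ac = (0, 0, -8/35, -92/195)
Σ b_i: (-929/336)·1 + 1315/1008·1 + 8/9·1 + 11/7·1 = 1 ✓
b·c: 1315/1008·(-8/5) + 8/9·8/7 + 11/7·1 = 1/2 ✓
b·c²: 1315/1008·64/25 + 8/9·64/49 + 11/7·1 = 4463/735 ≠ 1/3 ⇒ order 2.
b·Ac: 8/9·(-8/35) + 11/7·(-92/195) = -3868/4095 ≠ 1/6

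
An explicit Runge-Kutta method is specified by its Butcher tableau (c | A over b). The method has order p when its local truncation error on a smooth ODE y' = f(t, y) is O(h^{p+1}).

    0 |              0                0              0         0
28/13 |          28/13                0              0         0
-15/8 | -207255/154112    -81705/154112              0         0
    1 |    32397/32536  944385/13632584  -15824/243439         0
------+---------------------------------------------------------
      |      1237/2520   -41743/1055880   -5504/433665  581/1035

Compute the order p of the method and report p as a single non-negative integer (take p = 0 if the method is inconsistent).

b = (1237/2520, -41743/1055880, -5504/433665, 581/1035)
c = (0, 28/13, -15/8, 1)
Ac = (0, 0, -6285/5504, 45/166)
Σ b_i: 1237/2520·1 + (-41743/1055880)·1 + (-5504/433665)·1 + 581/1035·1 = 1 ✓
b·c: (-41743/1055880)·28/13 + (-5504/433665)·(-15/8) + 581/1035·1 = 1/2 ✓
b·c²: (-41743/1055880)·784/169 + (-5504/433665)·225/64 + 581/1035·1 = 1/3 ✓
b·Ac: (-5504/433665)·(-6285/5504) + 581/1035·45/166 = 1/6 ✓
b·c³: (-41743/1055880)·21952/2197 + (-5504/433665)·(-3375/512) + 581/1035·1 = 1/4 ✓
b·(c∘Ac): (-5504/433665)·94275/44032 + 581/1035·45/166 = 1/8 ✓
b·Ac²: (-5504/433665)·(-43995/17888) + 581/1035·2805/30212 = 1/12 ✓
b·A²c: 581/1035·345/4648 = 1/24 ✓; 4 stages ⇒ order 4.

4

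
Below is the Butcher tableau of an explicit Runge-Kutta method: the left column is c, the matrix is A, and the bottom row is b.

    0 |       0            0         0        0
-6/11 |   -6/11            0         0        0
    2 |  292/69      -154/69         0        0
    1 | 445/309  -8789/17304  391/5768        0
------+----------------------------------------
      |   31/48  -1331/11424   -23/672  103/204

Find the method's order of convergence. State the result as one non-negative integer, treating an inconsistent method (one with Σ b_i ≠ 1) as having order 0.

4

b = (31/48, -1331/11424, -23/672, 103/204)
c = (0, -6/11, 2, 1)
Ac = (0, 0, 28/23, 85/206)
Σ b_i: 31/48·1 + (-1331/11424)·1 + (-23/672)·1 + 103/204·1 = 1 ✓
b·c: (-1331/11424)·(-6/11) + (-23/672)·2 + 103/204·1 = 1/2 ✓
b·c²: (-1331/11424)·36/121 + (-23/672)·4 + 103/204·1 = 1/3 ✓
b·Ac: (-23/672)·28/23 + 103/204·85/206 = 1/6 ✓
b·c³: (-1331/11424)·(-216/1331) + (-23/672)·8 + 103/204·1 = 1/4 ✓
b·(c∘Ac): (-23/672)·56/23 + 103/204·85/206 = 1/8 ✓
b·Ac²: (-23/672)·(-168/253) + 103/204·136/1133 = 1/12 ✓
b·A²c: 103/204·17/206 = 1/24 ✓; 4 stages ⇒ order 4.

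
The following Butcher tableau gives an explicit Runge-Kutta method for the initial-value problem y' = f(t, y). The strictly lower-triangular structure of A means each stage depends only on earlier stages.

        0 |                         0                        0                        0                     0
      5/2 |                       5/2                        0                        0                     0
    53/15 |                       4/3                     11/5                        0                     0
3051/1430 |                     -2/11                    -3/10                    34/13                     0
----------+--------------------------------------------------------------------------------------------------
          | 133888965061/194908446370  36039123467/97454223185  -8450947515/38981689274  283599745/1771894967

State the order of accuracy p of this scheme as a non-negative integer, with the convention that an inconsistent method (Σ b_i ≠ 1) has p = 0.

b = (133888965061/194908446370, 36039123467/97454223185, -8450947515/38981689274, 283599745/1771894967)
c = (0, 5/2, 53/15, 3051/1430)
Ac = (0, 0, 11/2, 6623/780)
Σ b_i: 133888965061/194908446370·1 + 36039123467/97454223185·1 + (-8450947515/38981689274)·1 + 283599745/1771894967·1 = 1 ✓
b·c: 36039123467/97454223185·5/2 + (-8450947515/38981689274)·53/15 + 283599745/1771894967·3051/1430 = 1/2 ✓
b·c²: 36039123467/97454223185·25/4 + (-8450947515/38981689274)·2809/225 + 283599745/1771894967·9308601/2044900 = 1/3 ✓
b·Ac: (-8450947515/38981689274)·11/2 + 283599745/1771894967·6623/780 = 1/6 ✓
b·c³: 36039123467/97454223185·125/8 + (-8450947515/38981689274)·148877/3375 + 283599745/1771894967·28400541651/2924207000 = -86075295287789/38591872381260 ≠ 1/4 ⇒ order 3.
b·(c∘Ac): (-8450947515/38981689274)·583/30 + 283599745/1771894967·6735591/371800 = -93090528529/70875798680 ≠ 1/8
b·Ac²: (-8450947515/38981689274)·55/4 + 283599745/1771894967·720173/23400 = 620352090377/318941094060 ≠ 1/12
b·A²c: 283599745/1771894967·187/13 = 4079473255/1771894967 ≠ 1/24

3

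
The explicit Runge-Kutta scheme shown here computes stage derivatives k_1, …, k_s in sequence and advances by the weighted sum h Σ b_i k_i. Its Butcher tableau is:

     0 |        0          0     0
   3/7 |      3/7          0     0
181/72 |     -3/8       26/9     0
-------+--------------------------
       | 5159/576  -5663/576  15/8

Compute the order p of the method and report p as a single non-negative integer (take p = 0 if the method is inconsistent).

2

b = (5159/576, -5663/576, 15/8)
c = (0, 3/7, 181/72)
Ac = (0, 0, 26/21)
Σ b_i: 5159/576·1 + (-5663/576)·1 + 15/8·1 = 1 ✓
b·c: (-5663/576)·3/7 + 15/8·181/72 = 1/2 ✓
b·c²: (-5663/576)·9/49 + 15/8·32761/5184 = 971891/96768 ≠ 1/3 ⇒ order 2.
b·Ac: 15/8·26/21 = 65/28 ≠ 1/6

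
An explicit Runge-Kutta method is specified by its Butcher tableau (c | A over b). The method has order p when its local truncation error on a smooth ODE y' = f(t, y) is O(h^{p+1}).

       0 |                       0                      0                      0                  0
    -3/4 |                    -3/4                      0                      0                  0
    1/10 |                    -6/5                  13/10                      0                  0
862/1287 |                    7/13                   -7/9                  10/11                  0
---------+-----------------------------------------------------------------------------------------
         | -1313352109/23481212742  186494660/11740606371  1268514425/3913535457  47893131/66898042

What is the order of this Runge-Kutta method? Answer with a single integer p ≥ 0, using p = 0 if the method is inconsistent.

b = (-1313352109/23481212742, 186494660/11740606371, 1268514425/3913535457, 47893131/66898042)
c = (0, -3/4, 1/10, 862/1287)
Ac = (0, 0, -39/40, 89/132)
Σ b_i: (-1313352109/23481212742)·1 + 186494660/11740606371·1 + 1268514425/3913535457·1 + 47893131/66898042·1 = 1 ✓
b·c: 186494660/11740606371·(-3/4) + 1268514425/3913535457·1/10 + 47893131/66898042·862/1287 = 1/2 ✓
b·c²: 186494660/11740606371·9/16 + 1268514425/3913535457·1/100 + 47893131/66898042·743044/1656369 = 1/3 ✓
b·Ac: 1268514425/3913535457·(-39/40) + 47893131/66898042·89/132 = 1/6 ✓
b·c³: 186494660/11740606371·(-27/64) + 1268514425/3913535457·1/1000 + 47893131/66898042·640503928/2131746903 = 84103388223683/402937610652720 ≠ 1/4 ⇒ order 3.
b·(c∘Ac): 1268514425/3913535457·(-39/400) + 47893131/66898042·38359/84942 = 156111137/535184336 ≠ 1/8
b·Ac²: 1268514425/3913535457·117/160 + 47893131/66898042·(-377/880) = -11653556/167245105 ≠ 1/12
b·A²c: 47893131/66898042·(-39/44) = -169802919/267592168 ≠ 1/24

3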